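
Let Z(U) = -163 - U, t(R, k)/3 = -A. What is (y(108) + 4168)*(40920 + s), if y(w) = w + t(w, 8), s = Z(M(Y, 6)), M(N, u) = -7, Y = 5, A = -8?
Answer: 175285200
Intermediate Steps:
t(R, k) = 24 (t(R, k) = 3*(-1*(-8)) = 3*8 = 24)
s = -156 (s = -163 - 1*(-7) = -163 + 7 = -156)
y(w) = 24 + w (y(w) = w + 24 = 24 + w)
(y(108) + 4168)*(40920 + s) = ((24 + 108) + 4168)*(40920 - 156) = (132 + 4168)*40764 = 4300*40764 = 175285200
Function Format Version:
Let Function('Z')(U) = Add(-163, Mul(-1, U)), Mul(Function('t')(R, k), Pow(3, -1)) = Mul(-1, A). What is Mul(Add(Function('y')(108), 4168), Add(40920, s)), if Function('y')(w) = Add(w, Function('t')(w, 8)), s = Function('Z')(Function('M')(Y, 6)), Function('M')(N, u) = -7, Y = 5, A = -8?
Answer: 175285200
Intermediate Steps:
Function('t')(R, k) = 24 (Function('t')(R, k) = Mul(3, Mul(-1, -8)) = Mul(3, 8) = 24)
s = -156 (s = Add(-163, Mul(-1, -7)) = Add(-163, 7) = -156)
Function('y')(w) = Add(24, w) (Function('y')(w) = Add(w, 24) = Add(24, w))
Mul(Add(Function('y')(108), 4168), Add(40920, s)) = Mul(Add(Add(24, 108), 4168), Add(40920, -156)) = Mul(Add(132, 4168), 40764) = Mul(4300, 40764) = 175285200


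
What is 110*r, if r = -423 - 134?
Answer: -61270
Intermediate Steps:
r = -557
110*r = 110*(-557) = -61270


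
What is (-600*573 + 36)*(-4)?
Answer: 1375056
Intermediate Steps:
(-600*573 + 36)*(-4) = (-343800 + 36)*(-4) = -343764*(-4) = 1375056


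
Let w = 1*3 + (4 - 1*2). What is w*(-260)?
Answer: -1300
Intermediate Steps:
w = 5 (w = 3 + (4 - 2) = 3 + 2 = 5)
w*(-260) = 5*(-260) = -1300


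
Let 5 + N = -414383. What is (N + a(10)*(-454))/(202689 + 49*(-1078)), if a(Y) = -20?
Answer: -405308/149867 ≈ -2.7045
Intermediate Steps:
N = -414388 (N = -5 - 414383 = -414388)
(N + a(10)*(-454))/(202689 + 49*(-1078)) = (-414388 - 20*(-454))/(202689 + 49*(-1078)) = (-414388 + 9080)/(202689 - 52822) = -405308/149867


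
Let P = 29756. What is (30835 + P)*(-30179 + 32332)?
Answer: 130452423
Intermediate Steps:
(30835 + P)*(-30179 + 32332) = (30835 + 29756)*(-30179 + 32332) = 60591*2153 = 130452423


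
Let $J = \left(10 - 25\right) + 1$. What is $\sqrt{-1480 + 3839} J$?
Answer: $- 14 \sqrt{2359} \approx -679.97$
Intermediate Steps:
$J = -14$ ($J = -15 + 1 = -14$)
$\sqrt{-1480 + 3839} J = \sqrt{-1480 + 3839} \left(-14\right) = \sqrt{2359} \left(-14\right) = - 14 \sqrt{2359}$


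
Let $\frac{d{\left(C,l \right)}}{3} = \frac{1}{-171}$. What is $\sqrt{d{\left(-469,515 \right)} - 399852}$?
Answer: $\frac{i \sqrt{1299119205}}{57} \approx 632.34 i$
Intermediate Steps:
$d{\left(C,l \right)} = - \frac{1}{57}$ ($d{\left(C,l \right)} = \frac{3}{-171} = 3 \left(- \frac{1}{171}\right) = - \frac{1}{57}$)
$\sqrt{d{\left(-469,515 \right)} - 399852} = \sqrt{- \frac{1}{57} - 399852} = \sqrt{- \frac{22791565}{57}} = \frac{i \sqrt{1299119205}}{57}$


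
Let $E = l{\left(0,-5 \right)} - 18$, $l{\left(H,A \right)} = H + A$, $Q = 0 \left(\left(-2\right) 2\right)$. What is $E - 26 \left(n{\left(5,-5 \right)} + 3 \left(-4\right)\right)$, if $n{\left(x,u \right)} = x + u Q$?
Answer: $159$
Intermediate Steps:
$Q = 0$ ($Q = 0 \left(-4\right) = 0$)
$n{\left(x,u \right)} = x$ ($n{\left(x,u \right)} = x + u 0 = x + 0 = x$)
$l{\left(H,A \right)} = A + H$
$E = -23$ ($E = \left(-5 + 0\right) - 18 = -5 - 18 = -23$)
$E - 26 \left(n{\left(5,-5 \right)} + 3 \left(-4\right)\right) = -23 - 26 \left(5 + 3 \left(-4\right)\right) = -23 - 26 \left(5 - 12\right) = -23 - -182 = -23 + 182 = 159$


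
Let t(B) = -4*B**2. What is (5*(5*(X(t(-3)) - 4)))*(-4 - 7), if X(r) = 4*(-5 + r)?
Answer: 46200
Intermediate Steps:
X(r) = -20 + 4*r
(5*(5*(X(t(-3)) - 4)))*(-4 - 7) = (5*(5*((-20 + 4*(-4*(-3)**2)) - 4)))*(-4 - 7) = (5*(5*((-20 + 4*(-4*9)) - 4)))*(-11) = (5*(5*((-20 + 4*(-36)) - 4)))*(-11) = (5*(5*((-20 - 144) - 4)))*(-11) = (5*(5*(-164 - 4)))*(-11) = (5*(5*(-168)))*(-11) = (5*(-840))*(-11) = -4200*(-11) = 46200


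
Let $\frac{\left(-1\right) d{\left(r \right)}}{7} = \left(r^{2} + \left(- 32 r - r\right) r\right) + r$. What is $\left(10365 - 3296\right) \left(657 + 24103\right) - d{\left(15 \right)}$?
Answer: $174978145$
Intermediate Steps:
$d{\left(r \right)} = - 7 r + 224 r^{2}$ ($d{\left(r \right)} = - 7 \left(\left(r^{2} + \left(- 32 r - r\right) r\right) + r\right) = - 7 \left(\left(r^{2} + - 33 r r\right) + r\right) = - 7 \left(\left(r^{2} - 33 r^{2}\right) + r\right) = - 7 \left(- 32 r^{2} + r\right) = - 7 \left(r - 32 r^{2}\right) = - 7 r + 224 r^{2}$)
$\left(10365 - 3296\right) \left(657 + 24103\right) - d{\left(15 \right)} = \left(10365 - 3296\right) \left(657 + 24103\right) - 7 \cdot 15 \left(-1 + 32 \cdot 15\right) = 7069 \cdot 24760 - 7 \cdot 15 \left(-1 + 480\right) = 175028440 - 7 \cdot 15 \cdot 479 = 175028440 - 50295 = 174978145$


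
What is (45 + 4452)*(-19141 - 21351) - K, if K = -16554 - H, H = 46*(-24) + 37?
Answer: -182077037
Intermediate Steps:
H = -1067 (H = -1104 + 37 = -1067)
K = -15487 (K = -16554 - 1*(-1067) = -16554 + 1067 = -15487)
(45 + 4452)*(-19141 - 21351) - K = (45 + 4452)*(-19141 - 21351) - 1*(-15487) = 4497*(-40492) + 15487 = -182092524 + 15487 = -182077037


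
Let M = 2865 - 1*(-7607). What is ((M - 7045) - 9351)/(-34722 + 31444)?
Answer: 2962/1639 ≈ 1.8072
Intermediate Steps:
M = 10472 (M = 2865 + 7607 = 10472)
((M - 7045) - 9351)/(-34722 + 31444) = ((10472 - 7045) - 9351)/(-34722 + 31444) = (3427 - 9351)/(-3278) = -5924*(-1/3278) = 2962/1639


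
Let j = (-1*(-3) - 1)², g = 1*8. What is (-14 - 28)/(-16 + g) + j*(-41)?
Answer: -635/4 ≈ -158.75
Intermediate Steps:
g = 8
j = 4 (j = (3 - 1)² = 2² = 4)
(-14 - 28)/(-16 + g) + j*(-41) = (-14 - 28)/(-16 + 8) + 4*(-41) = -42/(-8) - 164 = -42*(-⅛) - 164 = 21/4 - 164 = -635/4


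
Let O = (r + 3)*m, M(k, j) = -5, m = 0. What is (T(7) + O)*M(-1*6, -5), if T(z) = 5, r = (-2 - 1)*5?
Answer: -25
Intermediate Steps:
r = -15 (r = -3*5 = -15)
O = 0 (O = (-15 + 3)*0 = -12*0 = 0)
(T(7) + O)*M(-1*6, -5) = (5 + 0)*(-5) = 5*(-5) = -25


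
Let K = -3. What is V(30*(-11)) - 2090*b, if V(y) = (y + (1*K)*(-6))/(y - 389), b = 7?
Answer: -10518658/719 ≈ -14630.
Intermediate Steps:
V(y) = (18 + y)/(-389 + y) (V(y) = (y + (1*(-3))*(-6))/(y - 389) = (y - 3*(-6))/(-389 + y) = (y + 18)/(-389 + y) = (18 + y)/(-389 + y))
V(30*(-11)) - 2090*b = (18 + 30*(-11))/(-389 + 30*(-11)) - 2090*7 = (18 - 330)/(-389 - 330) - 14630 = -312/(-719) - 14630 = -1/719*(-312) - 14630 = 312/719 - 14630 = -10518658/719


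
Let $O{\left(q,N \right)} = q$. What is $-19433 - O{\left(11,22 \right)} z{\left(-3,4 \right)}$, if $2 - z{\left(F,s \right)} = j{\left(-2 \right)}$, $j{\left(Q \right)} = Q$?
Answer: $-19477$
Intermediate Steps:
$z{\left(F,s \right)} = 4$ ($z{\left(F,s \right)} = 2 - -2 = 2 + 2 = 4$)
$-19433 - O{\left(11,22 \right)} z{\left(-3,4 \right)} = -19433 - 11 \cdot 4 = -19433 - 44 = -19477$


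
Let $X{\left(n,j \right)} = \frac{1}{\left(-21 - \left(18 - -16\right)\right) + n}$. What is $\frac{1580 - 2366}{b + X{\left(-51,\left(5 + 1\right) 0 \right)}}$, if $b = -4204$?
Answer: $\frac{83316}{445625} \approx 0.18696$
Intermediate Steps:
$X{\left(n,j \right)} = \frac{1}{-55 + n}$ ($X{\left(n,j \right)} = \frac{1}{\left(-21 - \left(18 + 16\right)\right) + n} = \frac{1}{\left(-21 - 34\right) + n} = \frac{1}{-55 + n}$)
$\frac{1580 - 2366}{b + X{\left(-51,\left(5 + 1\right) 0 \right)}} = \frac{1580 - 2366}{-4204 + \frac{1}{-55 - 51}} = - \frac{786}{-4204 + \frac{1}{-106}} = - \frac{786}{-4204 - \frac{1}{106}} = - \frac{786}{- \frac{445625}{106}} = \left(-786\right) \left(- \frac{106}{445625}\right) = \frac{83316}{445625}$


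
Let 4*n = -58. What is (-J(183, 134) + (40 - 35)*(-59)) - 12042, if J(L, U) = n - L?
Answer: -24279/2 ≈ -12140.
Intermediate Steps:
n = -29/2 (n = (¼)*(-58) = -29/2 ≈ -14.500)
J(L, U) = -29/2 - L
(-J(183, 134) + (40 - 35)*(-59)) - 12042 = (-(-29/2 - 1*183) + (40 - 35)*(-59)) - 12042 = (-(-29/2 - 183) + 5*(-59)) - 12042 = (-1*(-395/2) - 295) - 12042 = (395/2 - 295) - 12042 = -195/2 - 12042 = -24279/2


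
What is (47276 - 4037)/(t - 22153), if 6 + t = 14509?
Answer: -14413/2550 ≈ -5.6522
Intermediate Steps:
t = 14503 (t = -6 + 14509 = 14503)
(47276 - 4037)/(t - 22153) = (47276 - 4037)/(14503 - 22153) = 43239/(-7650) = 43239*(-1/7650) = -14413/2550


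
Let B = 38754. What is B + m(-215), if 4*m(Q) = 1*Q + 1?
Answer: 77401/2 ≈ 38701.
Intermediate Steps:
m(Q) = ¼ + Q/4 (m(Q) = (1*Q + 1)/4 = (Q + 1)/4 = (1 + Q)/4 = ¼ + Q/4)
B + m(-215) = 38754 + (¼ + (¼)*(-215)) = 38754 + (¼ - 215/4) = 38754 - 107/2 = 77401/2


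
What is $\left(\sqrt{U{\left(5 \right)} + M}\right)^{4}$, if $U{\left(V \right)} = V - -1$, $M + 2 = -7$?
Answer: $9$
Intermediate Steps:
$M = -9$ ($M = -2 - 7 = -9$)
$U{\left(V \right)} = 1 + V$ ($U{\left(V \right)} = V + 1 = 1 + V$)
$\left(\sqrt{U{\left(5 \right)} + M}\right)^{4} = \left(\sqrt{\left(1 + 5\right) - 9}\right)^{4} = \left(\sqrt{6 - 9}\right)^{4} = \left(\sqrt{-3}\right)^{4} = \left(i \sqrt{3}\right)^{4} = 9$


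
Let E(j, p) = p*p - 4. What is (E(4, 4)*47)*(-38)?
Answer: -21432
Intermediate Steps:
E(j, p) = -4 + p² (E(j, p) = p² - 4 = -4 + p²)
(E(4, 4)*47)*(-38) = ((-4 + 4²)*47)*(-38) = ((-4 + 16)*47)*(-38) = (12*47)*(-38) = 564*(-38) = -21432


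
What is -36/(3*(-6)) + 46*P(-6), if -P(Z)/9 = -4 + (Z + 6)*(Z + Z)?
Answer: 1658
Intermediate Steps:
P(Z) = 36 - 18*Z*(6 + Z) (P(Z) = -9*(-4 + (Z + 6)*(Z + Z)) = -9*(-4 + (6 + Z)*(2*Z)) = -9*(-4 + 2*Z*(6 + Z)) = 36 - 18*Z*(6 + Z))
-36/(3*(-6)) + 46*P(-6) = -36/(3*(-6)) + 46*(36 - 108*(-6) - 18*(-6)²) = -36/(-18) + 46*(36 + 648 - 18*36) = -36*(-1/18) + 46*(36 + 648 - 648) = 2 + 46*36 = 2 + 1656 = 1658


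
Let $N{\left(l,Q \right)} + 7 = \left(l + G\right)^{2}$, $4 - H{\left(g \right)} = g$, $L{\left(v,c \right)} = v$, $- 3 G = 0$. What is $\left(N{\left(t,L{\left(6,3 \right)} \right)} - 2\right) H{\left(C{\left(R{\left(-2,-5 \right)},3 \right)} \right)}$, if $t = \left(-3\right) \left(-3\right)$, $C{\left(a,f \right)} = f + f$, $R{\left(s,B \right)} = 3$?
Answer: $-144$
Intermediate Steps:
$G = 0$ ($G = \left(- \frac{1}{3}\right) 0 = 0$)
$C{\left(a,f \right)} = 2 f$
$t = 9$
$H{\left(g \right)} = 4 - g$
$N{\left(l,Q \right)} = -7 + l^{2}$ ($N{\left(l,Q \right)} = -7 + \left(l + 0\right)^{2} = -7 + l^{2}$)
$\left(N{\left(t,L{\left(6,3 \right)} \right)} - 2\right) H{\left(C{\left(R{\left(-2,-5 \right)},3 \right)} \right)} = \left(\left(-7 + 9^{2}\right) - 2\right) \left(4 - 2 \cdot 3\right) = \left(\left(-7 + 81\right) - 2\right) \left(4 - 6\right) = \left(74 - 2\right) \left(4 - 6\right) = 72 \left(-2\right) = -144$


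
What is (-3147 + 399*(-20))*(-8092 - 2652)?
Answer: 119548488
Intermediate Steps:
(-3147 + 399*(-20))*(-8092 - 2652) = (-3147 - 7980)*(-10744) = -11127*(-10744) = 119548488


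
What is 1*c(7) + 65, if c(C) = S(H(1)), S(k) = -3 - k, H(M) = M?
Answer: 61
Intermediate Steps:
c(C) = -4 (c(C) = -3 - 1*1 = -3 - 1 = -4)
1*c(7) + 65 = 1*(-4) + 65 = -4 + 65 = 61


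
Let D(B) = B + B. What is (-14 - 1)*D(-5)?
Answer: 150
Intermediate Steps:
D(B) = 2*B
(-14 - 1)*D(-5) = (-14 - 1)*(2*(-5)) = -15*(-10) = 150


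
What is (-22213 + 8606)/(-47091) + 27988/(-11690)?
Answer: -52678049/25022445 ≈ -2.1052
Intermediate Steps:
(-22213 + 8606)/(-47091) + 27988/(-11690) = -13607*(-1/47091) + 27988*(-1/11690) = 1237/4281 - 13994/5845 = -52678049/25022445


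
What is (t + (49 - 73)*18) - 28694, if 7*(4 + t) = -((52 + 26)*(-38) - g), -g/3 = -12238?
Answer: -164232/7 ≈ -23462.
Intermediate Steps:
g = 36714 (g = -3*(-12238) = 36714)
t = 39650/7 (t = -4 + (-((52 + 26)*(-38) - 1*36714))/7 = -4 + (-(78*(-38) - 36714))/7 = -4 + (-(-2964 - 36714))/7 = -4 + (-1*(-39678))/7 = -4 + (1/7)*39678 = -4 + 39678/7 = 39650/7 ≈ 5664.3)
(t + (49 - 73)*18) - 28694 = (39650/7 + (49 - 73)*18) - 28694 = (39650/7 - 24*18) - 28694 = (39650/7 - 432) - 28694 = 36626/7 - 28694 = -164232/7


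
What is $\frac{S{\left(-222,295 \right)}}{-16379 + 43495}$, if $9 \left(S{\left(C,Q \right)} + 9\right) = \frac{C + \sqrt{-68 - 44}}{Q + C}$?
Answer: $- \frac{2045}{5938404} + \frac{i \sqrt{7}}{4453803} \approx -0.00034437 + 5.9404 \cdot 10^{-7} i$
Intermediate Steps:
$S{\left(C,Q \right)} = -9 + \frac{C + 4 i \sqrt{7}}{9 \left(C + Q\right)}$ ($S{\left(C,Q \right)} = -9 + \frac{\left(C + \sqrt{-68 - 44}\right) \frac{1}{Q + C}}{9} = -9 + \frac{\left(C + \sqrt{-112}\right) \frac{1}{C + Q}}{9} = -9 + \frac{\left(C + 4 i \sqrt{7}\right) \frac{1}{C + Q}}{9} = -9 + \frac{\frac{1}{C + Q} \left(C + 4 i \sqrt{7}\right)}{9} = -9 + \frac{C + 4 i \sqrt{7}}{9 \left(C + Q\right)}$)
$\frac{S{\left(-222,295 \right)}}{-16379 + 43495} = \frac{\frac{1}{9} \frac{1}{-222 + 295} \left(\left(-81\right) 295 - -17760 + 4 i \sqrt{7}\right)}{-16379 + 43495} = \frac{\frac{1}{9} \cdot \frac{1}{73} \left(-23895 + 17760 + 4 i \sqrt{7}\right)}{27116} = \frac{1}{9} \cdot \frac{1}{73} \left(-6135 + 4 i \sqrt{7}\right) \frac{1}{27116} = \left(- \frac{2045}{219} + \frac{4 i \sqrt{7}}{657}\right) \frac{1}{27116} = - \frac{2045}{5938404} + \frac{i \sqrt{7}}{4453803}$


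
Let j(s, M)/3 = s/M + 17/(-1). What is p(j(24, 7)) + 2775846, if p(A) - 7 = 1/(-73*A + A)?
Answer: 56960503567/20520 ≈ 2.7759e+6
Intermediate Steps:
j(s, M) = -51 + 3*s/M (j(s, M) = 3*(s/M + 17/(-1)) = 3*(s/M + 17*(-1)) = 3*(s/M - 17) = 3*(-17 + s/M) = -51 + 3*s/M)
p(A) = 7 - 1/(72*A) (p(A) = 7 + 1/(-73*A + A) = 7 + 1/(-72*A) = 7 - 1/(72*A))
p(j(24, 7)) + 2775846 = (7 - 1/(72*(-51 + 3*24/7))) + 2775846 = (7 - 1/(72*(-51 + 3*24*(⅐)))) + 2775846 = (7 - 1/(72*(-51 + 72/7))) + 2775846 = (7 - 1/(72*(-285/7))) + 2775846 = (7 - 1/72*(-7/285)) + 2775846 = (7 + 7/20520) + 2775846 = 143647/20520 + 2775846 = 56960503567/20520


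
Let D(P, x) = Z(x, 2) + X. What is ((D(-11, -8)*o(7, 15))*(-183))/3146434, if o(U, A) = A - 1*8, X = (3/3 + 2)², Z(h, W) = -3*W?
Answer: -3843/3146434 ≈ -0.0012214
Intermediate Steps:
X = 9 (X = (3*(⅓) + 2)² = (1 + 2)² = 3² = 9)
D(P, x) = 3 (D(P, x) = -3*2 + 9 = -6 + 9 = 3)
o(U, A) = -8 + A (o(U, A) = A - 8 = -8 + A)
((D(-11, -8)*o(7, 15))*(-183))/3146434 = ((3*(-8 + 15))*(-183))/3146434 = ((3*7)*(-183))*(1/3146434) = (21*(-183))*(1/3146434) = -3843*1/3146434 = -3843/3146434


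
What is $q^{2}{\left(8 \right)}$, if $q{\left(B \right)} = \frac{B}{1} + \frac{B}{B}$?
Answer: $81$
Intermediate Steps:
$q{\left(B \right)} = 1 + B$ ($q{\left(B \right)} = B 1 + 1 = B + 1 = 1 + B$)
$q^{2}{\left(8 \right)} = \left(1 + 8\right)^{2} = 9^{2} = 81$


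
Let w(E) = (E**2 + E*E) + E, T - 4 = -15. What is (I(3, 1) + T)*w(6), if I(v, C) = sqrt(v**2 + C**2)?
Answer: -858 + 78*sqrt(10) ≈ -611.34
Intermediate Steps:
T = -11 (T = 4 - 15 = -11)
w(E) = E + 2*E**2 (w(E) = (E**2 + E**2) + E = 2*E**2 + E = E + 2*E**2)
I(v, C) = sqrt(C**2 + v**2)
(I(3, 1) + T)*w(6) = (sqrt(1**2 + 3**2) - 11)*(6*(1 + 2*6)) = (sqrt(1 + 9) - 11)*(6*(1 + 12)) = (sqrt(10) - 11)*(6*13) = (-11 + sqrt(10))*78 = -858 + 78*sqrt(10)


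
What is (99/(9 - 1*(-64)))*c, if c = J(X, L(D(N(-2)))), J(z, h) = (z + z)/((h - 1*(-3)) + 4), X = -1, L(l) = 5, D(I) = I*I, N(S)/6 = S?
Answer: -33/146 ≈ -0.22603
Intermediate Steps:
N(S) = 6*S
D(I) = I²
J(z, h) = 2*z/(7 + h) (J(z, h) = (2*z)/((h + 3) + 4) = (2*z)/((3 + h) + 4) = (2*z)/(7 + h) = 2*z/(7 + h))
c = -⅙ (c = 2*(-1)/(7 + 5) = 2*(-1)/12 = 2*(-1)*(1/12) = -⅙ ≈ -0.16667)
(99/(9 - 1*(-64)))*c = (99/(9 - 1*(-64)))*(-⅙) = (99/(9 + 64))*(-⅙) = (99/73)*(-⅙) = -33/146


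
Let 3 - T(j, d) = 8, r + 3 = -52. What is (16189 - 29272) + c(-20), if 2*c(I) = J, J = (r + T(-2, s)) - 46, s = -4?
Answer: -13136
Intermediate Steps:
r = -55 (r = -3 - 52 = -55)
T(j, d) = -5 (T(j, d) = 3 - 1*8 = 3 - 8 = -5)
J = -106 (J = (-55 - 5) - 46 = -60 - 46 = -106)
c(I) = -53 (c(I) = (½)*(-106) = -53)
(16189 - 29272) + c(-20) = (16189 - 29272) - 53 = -13083 - 53 = -13136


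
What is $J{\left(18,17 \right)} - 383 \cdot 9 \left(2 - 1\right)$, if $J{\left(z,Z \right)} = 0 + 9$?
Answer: $-3438$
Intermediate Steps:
$J{\left(z,Z \right)} = 9$
$J{\left(18,17 \right)} - 383 \cdot 9 \left(2 - 1\right) = 9 - 383 \cdot 9 \left(2 - 1\right) = 9 - 383 \cdot 9 \cdot 1 = 9 - 3447 = -3438$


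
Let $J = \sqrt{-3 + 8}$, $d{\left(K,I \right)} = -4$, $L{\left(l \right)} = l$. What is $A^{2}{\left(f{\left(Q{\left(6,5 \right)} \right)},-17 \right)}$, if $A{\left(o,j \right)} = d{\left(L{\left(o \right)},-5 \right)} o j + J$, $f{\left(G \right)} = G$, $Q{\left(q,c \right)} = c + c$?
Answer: $\left(680 + \sqrt{5}\right)^{2} \approx 4.6545 \cdot 10^{5}$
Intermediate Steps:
$Q{\left(q,c \right)} = 2 c$
$J = \sqrt{5} \approx 2.2361$
$A{\left(o,j \right)} = \sqrt{5} - 4 j o$ ($A{\left(o,j \right)} = - 4 o j + \sqrt{5} = - 4 j o + \sqrt{5} = \sqrt{5} - 4 j o$)
$A^{2}{\left(f{\left(Q{\left(6,5 \right)} \right)},-17 \right)} = \left(\sqrt{5} - - 68 \cdot 2 \cdot 5\right)^{2} = \left(\sqrt{5} - \left(-68\right) 10\right)^{2} = \left(\sqrt{5} + 680\right)^{2} = \left(680 + \sqrt{5}\right)^{2}$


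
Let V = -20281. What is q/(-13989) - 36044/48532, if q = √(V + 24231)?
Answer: -9011/12133 - 5*√158/13989 ≈ -0.74718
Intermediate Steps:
q = 5*√158 (q = √(-20281 + 24231) = √3950 = 5*√158 ≈ 62.849)
q/(-13989) - 36044/48532 = (5*√158)/(-13989) - 36044/48532 = (5*√158)*(-1/13989) - 36044*1/48532 = -5*√158/13989 - 9011/12133 = -9011/12133 - 5*√158/13989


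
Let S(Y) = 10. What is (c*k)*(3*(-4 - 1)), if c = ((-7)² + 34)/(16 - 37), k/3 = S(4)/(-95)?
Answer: -2490/133 ≈ -18.722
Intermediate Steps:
k = -6/19 (k = 3*(10/(-95)) = 3*(10*(-1/95)) = 3*(-2/19) = -6/19 ≈ -0.31579)
c = -83/21 (c = (49 + 34)/(-21) = 83*(-1/21) = -83/21 ≈ -3.9524)
(c*k)*(3*(-4 - 1)) = (-83/21*(-6/19))*(3*(-4 - 1)) = 166*(3*(-5))/133 = (166/133)*(-15) = -2490/133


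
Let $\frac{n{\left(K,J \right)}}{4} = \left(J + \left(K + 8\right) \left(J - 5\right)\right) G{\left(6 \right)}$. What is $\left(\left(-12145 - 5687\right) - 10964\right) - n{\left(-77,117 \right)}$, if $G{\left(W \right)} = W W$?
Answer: $1067188$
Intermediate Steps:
$G{\left(W \right)} = W^{2}$
$n{\left(K,J \right)} = 144 J + 144 \left(-5 + J\right) \left(8 + K\right)$ ($n{\left(K,J \right)} = 4 \left(J + \left(K + 8\right) \left(J - 5\right)\right) 6^{2} = 4 \left(J + \left(8 + K\right) \left(-5 + J\right)\right) 36 = 4 \left(J + \left(-5 + J\right) \left(8 + K\right)\right) 36 = 4 \left(36 J + 36 \left(-5 + J\right) \left(8 + K\right)\right) = 144 J + 144 \left(-5 + J\right) \left(8 + K\right)$)
$\left(\left(-12145 - 5687\right) - 10964\right) - n{\left(-77,117 \right)} = \left(\left(-12145 - 5687\right) - 10964\right) - \left(-5760 - -55440 + 1296 \cdot 117 + 144 \cdot 117 \left(-77\right)\right) = \left(-17832 - 10964\right) - \left(-5760 + 55440 + 151632 - 1297296\right) = -28796 - -1095984 = -28796 + 1095984 = 1067188$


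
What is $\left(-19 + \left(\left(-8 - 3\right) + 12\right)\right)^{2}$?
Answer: $324$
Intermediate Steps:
$\left(-19 + \left(\left(-8 - 3\right) + 12\right)\right)^{2} = \left(-19 + \left(-11 + 12\right)\right)^{2} = \left(-19 + 1\right)^{2} = \left(-18\right)^{2} = 324$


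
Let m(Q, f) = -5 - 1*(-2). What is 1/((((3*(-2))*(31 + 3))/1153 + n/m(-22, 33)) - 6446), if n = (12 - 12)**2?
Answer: -1153/7432442 ≈ -0.00015513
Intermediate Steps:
m(Q, f) = -3 (m(Q, f) = -5 + 2 = -3)
n = 0 (n = 0**2 = 0)
1/((((3*(-2))*(31 + 3))/1153 + n/m(-22, 33)) - 6446) = 1/((((3*(-2))*(31 + 3))/1153 + 0/(-3)) - 6446) = 1/((-6*34*(1/1153) + 0*(-1/3)) - 6446) = 1/((-204*1/1153 + 0) - 6446) = 1/((-204/1153 + 0) - 6446) = 1/(-204/1153 - 6446) = 1/(-7432442/1153) = -1153/7432442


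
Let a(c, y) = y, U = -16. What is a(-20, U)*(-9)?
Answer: 144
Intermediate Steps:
a(-20, U)*(-9) = -16*(-9) = 144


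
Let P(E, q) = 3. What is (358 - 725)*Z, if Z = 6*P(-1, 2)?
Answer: -6606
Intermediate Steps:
Z = 18 (Z = 6*3 = 18)
(358 - 725)*Z = (358 - 725)*18 = -367*18 = -6606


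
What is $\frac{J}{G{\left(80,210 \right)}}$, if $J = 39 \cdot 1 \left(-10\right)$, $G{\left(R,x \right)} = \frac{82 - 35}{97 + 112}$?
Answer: $- \frac{81510}{47} \approx -1734.3$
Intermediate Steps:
$G{\left(R,x \right)} = \frac{47}{209}$
$J = -390$ ($J = 39 \left(-10\right) = -390$)
$\frac{J}{G{\left(80,210 \right)}} = - \frac{390}{\frac{47}{209}} = \left(-390\right) \frac{209}{47} = - \frac{81510}{47}$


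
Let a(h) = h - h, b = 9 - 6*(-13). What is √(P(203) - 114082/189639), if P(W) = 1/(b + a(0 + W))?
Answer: I*√1982987279735/1833177 ≈ 0.76817*I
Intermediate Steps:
b = 87 (b = 9 + 78 = 87)
a(h) = 0
P(W) = 1/87 (P(W) = 1/(87 + 0) = 1/87)
√(P(203) - 114082/189639) = √(1/87 - 114082/189639) = √(-3245165/5499531) = I*√1982987279735/1833177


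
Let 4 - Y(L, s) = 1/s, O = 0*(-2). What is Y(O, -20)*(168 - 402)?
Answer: -9477/10 ≈ -947.70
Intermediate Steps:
O = 0
Y(L, s) = 4 - 1/s
Y(O, -20)*(168 - 402) = (4 - 1/(-20))*(168 - 402) = (4 - 1*(-1/20))*(-234) = (4 + 1/20)*(-234) = (81/20)*(-234) = -9477/10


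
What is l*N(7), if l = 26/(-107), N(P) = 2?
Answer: -52/107 ≈ -0.48598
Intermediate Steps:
l = -26/107 (l = 26*(-1/107) = -26/107 ≈ -0.24299)
l*N(7) = -26/107*2 = -52/107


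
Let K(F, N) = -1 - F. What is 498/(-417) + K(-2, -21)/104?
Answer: -17125/14456 ≈ -1.1846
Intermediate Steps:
498/(-417) + K(-2, -21)/104 = 498/(-417) + (-1 - 1*(-2))/104 = 498*(-1/417) + (-1 + 2)*(1/104) = -166/139 + 1*(1/104) = -166/139 + 1/104 = -17125/14456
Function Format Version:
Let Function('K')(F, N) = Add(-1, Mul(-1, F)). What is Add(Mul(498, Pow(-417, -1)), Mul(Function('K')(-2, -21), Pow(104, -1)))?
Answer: Rational(-17125, 14456) ≈ -1.1846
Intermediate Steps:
Add(Mul(498, Pow(-417, -1)), Mul(Function('K')(-2, -21), Pow(104, -1))) = Add(Mul(498, Pow(-417, -1)), Mul(Add(-1, Mul(-1, -2)), Pow(104, -1))) = Add(Mul(498, Rational(-1, 417)), Mul(Add(-1, 2), Rational(1, 104))) = Add(Rational(-166, 139), Mul(1, Rational(1, 104))) = Add(Rational(-166, 139), Rational(1, 104)) = Rational(-17125, 14456)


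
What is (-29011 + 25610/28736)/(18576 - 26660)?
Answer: 416817243/116150912 ≈ 3.5886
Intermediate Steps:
(-29011 + 25610/28736)/(18576 - 26660) = (-29011 + 25610*(1/28736))/(-8084) = (-29011 + 12805/14368)*(-1/8084) = -416817243/14368*(-1/8084) = 416817243/116150912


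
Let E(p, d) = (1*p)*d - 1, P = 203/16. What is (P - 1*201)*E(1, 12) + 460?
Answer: -25783/16 ≈ -1611.4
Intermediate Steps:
P = 203/16 (P = 203*(1/16) = 203/16 ≈ 12.688)
E(p, d) = -1 + d*p (E(p, d) = p*d - 1 = d*p - 1 = -1 + d*p)
(P - 1*201)*E(1, 12) + 460 = (203/16 - 1*201)*(-1 + 12*1) + 460 = (203/16 - 201)*(-1 + 12) + 460 = -3013/16*11 + 460 = -33143/16 + 460 = -25783/16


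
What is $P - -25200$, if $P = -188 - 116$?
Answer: $24896$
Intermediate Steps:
$P = -304$ ($P = -188 - 116 = -304$)
$P - -25200 = -304 - -25200 = -304 + 25200 = 24896$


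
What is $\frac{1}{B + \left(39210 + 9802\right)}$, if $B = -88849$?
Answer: $- \frac{1}{39837} \approx -2.5102 \cdot 10^{-5}$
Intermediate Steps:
$\frac{1}{B + \left(39210 + 9802\right)} = \frac{1}{-88849 + \left(39210 + 9802\right)} = \frac{1}{-88849 + 49012} = \frac{1}{-39837} = - \frac{1}{39837}$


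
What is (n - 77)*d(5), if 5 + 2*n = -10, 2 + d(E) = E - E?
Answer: 169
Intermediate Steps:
d(E) = -2 (d(E) = -2 + (E - E) = -2 + 0 = -2)
n = -15/2 (n = -5/2 + (½)*(-10) = -5/2 - 5 = -15/2 ≈ -7.5000)
(n - 77)*d(5) = (-15/2 - 77)*(-2) = -169/2*(-2) = 169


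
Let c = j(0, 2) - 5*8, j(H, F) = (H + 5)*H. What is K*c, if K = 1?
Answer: -40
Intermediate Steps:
j(H, F) = H*(5 + H) (j(H, F) = (5 + H)*H = H*(5 + H))
c = -40 (c = 0*(5 + 0) - 5*8 = 0*5 - 40 = 0 - 40 = -40)
K*c = 1*(-40) = -40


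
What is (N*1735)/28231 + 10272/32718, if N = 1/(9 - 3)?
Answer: 42778541/131951694 ≈ 0.32420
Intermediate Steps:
N = ⅙ (N = 1/6 = ⅙ ≈ 0.16667)
(N*1735)/28231 + 10272/32718 = ((⅙)*1735)/28231 + 10272/32718 = (1735/6)*(1/28231) + 10272*(1/32718) = 1735/169386 + 1712/5453 = 42778541/131951694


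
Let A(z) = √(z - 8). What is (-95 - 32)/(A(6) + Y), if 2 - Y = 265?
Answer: 33401/69171 + 127*I*√2/69171 ≈ 0.48288 + 0.0025965*I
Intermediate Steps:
Y = -263 (Y = 2 - 1*265 = 2 - 265 = -263)
A(z) = √(-8 + z)
(-95 - 32)/(A(6) + Y) = (-95 - 32)/(√(-8 + 6) - 263) = -127/(√(-2) - 263) = -127/(I*√2 - 263) = -127/(-263 + I*√2)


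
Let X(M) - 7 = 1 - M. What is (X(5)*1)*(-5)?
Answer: -15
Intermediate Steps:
X(M) = 8 - M (X(M) = 7 + (1 - M) = 8 - M)
(X(5)*1)*(-5) = ((8 - 1*5)*1)*(-5) = ((8 - 5)*1)*(-5) = (3*1)*(-5) = 3*(-5) = -15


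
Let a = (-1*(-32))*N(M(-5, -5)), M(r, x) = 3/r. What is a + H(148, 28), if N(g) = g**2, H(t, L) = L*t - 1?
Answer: 103863/25 ≈ 4154.5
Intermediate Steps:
H(t, L) = -1 + L*t
a = 288/25 (a = (-1*(-32))*(3/(-5))**2 = 32*(3*(-1/5))**2 = 32*(-3/5)**2 = 32*(9/25) = 288/25 ≈ 11.520)
a + H(148, 28) = 288/25 + (-1 + 28*148) = 288/25 + (-1 + 4144) = 288/25 + 4143 = 103863/25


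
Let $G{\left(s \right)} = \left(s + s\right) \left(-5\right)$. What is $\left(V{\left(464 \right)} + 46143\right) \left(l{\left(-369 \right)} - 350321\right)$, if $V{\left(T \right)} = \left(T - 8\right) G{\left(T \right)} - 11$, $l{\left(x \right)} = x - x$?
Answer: $725062176268$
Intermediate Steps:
$l{\left(x \right)} = 0$
$G{\left(s \right)} = - 10 s$ ($G{\left(s \right)} = 2 s \left(-5\right) = - 10 s$)
$V{\left(T \right)} = -11 - 10 T \left(-8 + T\right)$ ($V{\left(T \right)} = \left(T - 8\right) \left(- 10 T\right) - 11 = \left(-8 + T\right) \left(- 10 T\right) - 11 = - 10 T \left(-8 + T\right) - 11 = -11 - 10 T \left(-8 + T\right)$)
$\left(V{\left(464 \right)} + 46143\right) \left(l{\left(-369 \right)} - 350321\right) = \left(\left(-11 - 10 \cdot 464^{2} + 80 \cdot 464\right) + 46143\right) \left(0 - 350321\right) = \left(\left(-11 - 2152960 + 37120\right) + 46143\right) \left(-350321\right) = \left(-2115851 + 46143\right) \left(-350321\right) = \left(-2069708\right) \left(-350321\right) = 725062176268$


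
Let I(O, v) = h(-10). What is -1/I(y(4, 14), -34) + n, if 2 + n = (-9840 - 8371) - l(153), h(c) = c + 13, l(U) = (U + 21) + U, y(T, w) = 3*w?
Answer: -55621/3 ≈ -18540.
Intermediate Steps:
l(U) = 21 + 2*U (l(U) = (21 + U) + U = 21 + 2*U)
h(c) = 13 + c
I(O, v) = 3 (I(O, v) = 13 - 10 = 3)
n = -18540 (n = -2 + ((-9840 - 8371) - (21 + 2*153)) = -2 + (-18211 - (21 + 306)) = -2 + (-18211 - 1*327) = -2 + (-18211 - 327) = -2 - 18538 = -18540)
-1/I(y(4, 14), -34) + n = -1/3 - 18540 = -1*⅓ - 18540 = -⅓ - 18540 = -55621/3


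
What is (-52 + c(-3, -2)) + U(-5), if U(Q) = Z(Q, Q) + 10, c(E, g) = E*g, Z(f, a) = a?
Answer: -41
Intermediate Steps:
U(Q) = 10 + Q (U(Q) = Q + 10 = 10 + Q)
(-52 + c(-3, -2)) + U(-5) = (-52 - 3*(-2)) + (10 - 5) = (-52 + 6) + 5 = -46 + 5 = -41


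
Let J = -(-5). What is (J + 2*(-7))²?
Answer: 81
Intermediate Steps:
J = 5 (J = -1*(-5) = 5)
(J + 2*(-7))² = (5 + 2*(-7))² = (5 - 14)² = (-9)² = 81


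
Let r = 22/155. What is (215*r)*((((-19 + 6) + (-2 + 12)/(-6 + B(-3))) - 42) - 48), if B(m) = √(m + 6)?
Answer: -99158/31 - 860*√3/93 ≈ -3214.7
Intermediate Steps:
r = 22/155 (r = 22*(1/155) = 22/155 ≈ 0.14194)
B(m) = √(6 + m)
(215*r)*((((-19 + 6) + (-2 + 12)/(-6 + B(-3))) - 42) - 48) = (215*(22/155))*((((-19 + 6) + (-2 + 12)/(-6 + √(6 - 3))) - 42) - 48) = 946*(((-13 + 10/(-6 + √3)) - 42) - 48)/31 = 946*((-55 + 10/(-6 + √3)) - 48)/31 = 946*(-103 + 10/(-6 + √3))/31 = -97438/31 + 9460/(31*(-6 + √3))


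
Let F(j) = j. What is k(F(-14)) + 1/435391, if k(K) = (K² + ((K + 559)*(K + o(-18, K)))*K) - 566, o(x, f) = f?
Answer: 92855838571/435391 ≈ 2.1327e+5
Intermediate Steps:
k(K) = -566 + K² + 2*K²*(559 + K) (k(K) = (K² + ((K + 559)*(K + K))*K) - 566 = (K² + ((559 + K)*(2*K))*K) - 566 = (K² + (2*K*(559 + K))*K) - 566 = (K² + 2*K²*(559 + K)) - 566 = -566 + K² + 2*K²*(559 + K))
k(F(-14)) + 1/435391 = (-566 + 2*(-14)³ + 1119*(-14)²) + 1/435391 = (-566 + 2*(-2744) + 1119*196) + 1/435391 = (-566 - 5488 + 219324) + 1/435391 = 213270 + 1/435391 = 92855838571/435391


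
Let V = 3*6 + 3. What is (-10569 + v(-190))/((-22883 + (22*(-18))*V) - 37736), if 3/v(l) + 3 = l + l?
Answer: 809586/5280421 ≈ 0.15332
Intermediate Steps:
V = 21 (V = 18 + 3 = 21)
v(l) = 3/(-3 + 2*l) (v(l) = 3/(-3 + (l + l)) = 3/(-3 + 2*l))
(-10569 + v(-190))/((-22883 + (22*(-18))*V) - 37736) = (-10569 + 3/(-3 + 2*(-190)))/((-22883 + (22*(-18))*21) - 37736) = (-10569 + 3/(-3 - 380))/((-22883 - 396*21) - 37736) = (-10569 + 3/(-383))/((-22883 - 8316) - 37736) = (-10569 + 3*(-1/383))/(-31199 - 37736) = (-10569 - 3/383)/(-68935) = -4047930/383*(-1/68935) = 809586/5280421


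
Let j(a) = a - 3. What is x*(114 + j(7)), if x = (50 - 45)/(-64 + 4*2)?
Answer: -295/28 ≈ -10.536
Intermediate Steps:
x = -5/56 (x = 5/(-64 + 8) = 5/(-56) = 5*(-1/56) = -5/56 ≈ -0.089286)
j(a) = -3 + a
x*(114 + j(7)) = -5*(114 + (-3 + 7))/56 = -5*(114 + 4)/56 = -5/56*118 = -295/28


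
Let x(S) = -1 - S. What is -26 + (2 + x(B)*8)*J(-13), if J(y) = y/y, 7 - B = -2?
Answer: -104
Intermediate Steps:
B = 9 (B = 7 - 1*(-2) = 7 + 2 = 9)
J(y) = 1
-26 + (2 + x(B)*8)*J(-13) = -26 + (2 + (-1 - 1*9)*8)*1 = -26 + (2 + (-1 - 9)*8)*1 = -26 + (2 - 10*8)*1 = -26 + (2 - 80)*1 = -26 - 78*1 = -26 - 78 = -104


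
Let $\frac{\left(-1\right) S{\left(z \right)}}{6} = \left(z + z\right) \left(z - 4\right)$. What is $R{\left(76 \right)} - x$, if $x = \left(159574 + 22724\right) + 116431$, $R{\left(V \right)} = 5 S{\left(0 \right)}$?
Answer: $-298729$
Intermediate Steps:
$S{\left(z \right)} = - 12 z \left(-4 + z\right)$ ($S{\left(z \right)} = - 6 \left(z + z\right) \left(z - 4\right) = - 6 \cdot 2 z \left(-4 + z\right) = - 12 z \left(-4 + z\right)$)
$R{\left(V \right)} = 0$ ($R{\left(V \right)} = 5 \cdot 12 \cdot 0 \left(4 - 0\right) = 5 \cdot 12 \cdot 0 \left(4 + 0\right) = 5 \cdot 12 \cdot 0 \cdot 4 = 5 \cdot 0 = 0$)
$x = 298729$ ($x = 182298 + 116431 = 298729$)
$R{\left(76 \right)} - x = 0 - 298729 = -298729$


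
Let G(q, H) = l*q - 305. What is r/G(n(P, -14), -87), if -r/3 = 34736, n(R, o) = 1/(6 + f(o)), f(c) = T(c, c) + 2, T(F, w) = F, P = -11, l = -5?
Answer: 625248/1825 ≈ 342.60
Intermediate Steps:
f(c) = 2 + c (f(c) = c + 2 = 2 + c)
n(R, o) = 1/(8 + o) (n(R, o) = 1/(6 + (2 + o)) = 1/(8 + o))
r = -104208 (r = -3*34736 = -104208)
G(q, H) = -305 - 5*q (G(q, H) = -5*q - 305 = -305 - 5*q)
r/G(n(P, -14), -87) = -104208/(-305 - 5/(8 - 14)) = -104208/(-305 - 5/(-6)) = -104208/(-305 - 5*(-⅙)) = -104208/(-305 + ⅚) = -104208/(-1825/6) = -104208*(-6/1825) = 625248/1825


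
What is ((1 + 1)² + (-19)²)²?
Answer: 133225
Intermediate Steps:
((1 + 1)² + (-19)²)² = (2² + 361)² = (4 + 361)² = 365² = 133225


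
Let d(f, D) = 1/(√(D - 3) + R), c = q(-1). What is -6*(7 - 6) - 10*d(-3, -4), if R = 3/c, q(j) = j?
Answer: -33/8 + 5*I*√7/8 ≈ -4.125 + 1.6536*I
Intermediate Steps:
c = -1
R = -3 (R = 3/(-1) = 3*(-1) = -3)
d(f, D) = 1/(-3 + √(-3 + D)) (d(f, D) = 1/(√(D - 3) - 3) = 1/(√(-3 + D) - 3) = 1/(-3 + √(-3 + D)))
-6*(7 - 6) - 10*d(-3, -4) = -6*(7 - 6) - 10/(-3 + √(-3 - 4)) = -6*1 - 10/(-3 + √(-7)) = -6 - 10/(-3 + I*√7)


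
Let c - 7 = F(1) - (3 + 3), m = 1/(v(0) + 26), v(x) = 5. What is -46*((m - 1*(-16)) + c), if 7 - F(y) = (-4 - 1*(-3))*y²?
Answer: -35696/31 ≈ -1151.5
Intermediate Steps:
m = 1/31 (m = 1/(5 + 26) = 1/31 ≈ 0.032258)
F(y) = 7 + y² (F(y) = 7 - (-4 - 1*(-3))*y² = 7 - (-4 + 3)*y² = 7 - (-1)*y² = 7 + y²)
c = 9 (c = 7 + ((7 + 1²) - (3 + 3)) = 7 + ((7 + 1) - 1*6) = 7 + (8 - 6) = 7 + 2 = 9)
-46*((m - 1*(-16)) + c) = -46*((1/31 - 1*(-16)) + 9) = -46*((1/31 + 16) + 9) = -46*(497/31 + 9) = -46*776/31 = -35696/31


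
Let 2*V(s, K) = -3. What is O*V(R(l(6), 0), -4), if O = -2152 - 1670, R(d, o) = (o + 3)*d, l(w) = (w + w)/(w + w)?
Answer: 5733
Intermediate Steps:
l(w) = 1 (l(w) = (2*w)/((2*w)) = (2*w)*(1/(2*w)) = 1)
R(d, o) = d*(3 + o) (R(d, o) = (3 + o)*d = d*(3 + o))
V(s, K) = -3/2 (V(s, K) = (1/2)*(-3) = -3/2)
O = -3822
O*V(R(l(6), 0), -4) = -3822*(-3/2) = 5733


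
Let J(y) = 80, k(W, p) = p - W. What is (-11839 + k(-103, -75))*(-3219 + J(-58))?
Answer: 37074729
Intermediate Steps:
(-11839 + k(-103, -75))*(-3219 + J(-58)) = (-11839 + (-75 - 1*(-103)))*(-3219 + 80) = (-11839 + (-75 + 103))*(-3139) = (-11839 + 28)*(-3139) = -11811*(-3139) = 37074729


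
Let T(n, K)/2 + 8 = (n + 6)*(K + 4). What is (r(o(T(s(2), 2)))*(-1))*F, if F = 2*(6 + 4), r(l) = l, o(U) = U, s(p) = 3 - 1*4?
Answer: -880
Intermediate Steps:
s(p) = -1 (s(p) = 3 - 4 = -1)
T(n, K) = -16 + 2*(4 + K)*(6 + n) (T(n, K) = -16 + 2*((n + 6)*(K + 4)) = -16 + 2*((6 + n)*(4 + K)) = -16 + 2*((4 + K)*(6 + n)) = -16 + 2*(4 + K)*(6 + n))
F = 20 (F = 2*10 = 20)
(r(o(T(s(2), 2)))*(-1))*F = ((32 + 8*(-1) + 12*2 + 2*2*(-1))*(-1))*20 = ((32 - 8 + 24 - 4)*(-1))*20 = (44*(-1))*20 = -44*20 = -880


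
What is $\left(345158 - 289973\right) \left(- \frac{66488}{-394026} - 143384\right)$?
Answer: $- \frac{519630766569460}{65671} \approx -7.9126 \cdot 10^{9}$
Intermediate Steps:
$\left(345158 - 289973\right) \left(- \frac{66488}{-394026} - 143384\right) = 55185 \left(\left(-66488\right) \left(- \frac{1}{394026}\right) - 143384\right) = 55185 \left(\frac{33244}{197013} - 143384\right) = 55185 \left(- \frac{28248478748}{197013}\right) = - \frac{519630766569460}{65671}$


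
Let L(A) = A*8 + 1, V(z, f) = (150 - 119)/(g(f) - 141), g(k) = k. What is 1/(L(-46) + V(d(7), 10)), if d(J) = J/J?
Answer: -131/48108 ≈ -0.0027230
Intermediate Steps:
d(J) = 1
V(z, f) = 31/(-141 + f) (V(z, f) = (150 - 119)/(f - 141) = 31/(-141 + f))
L(A) = 1 + 8*A (L(A) = 8*A + 1 = 1 + 8*A)
1/(L(-46) + V(d(7), 10)) = 1/((1 + 8*(-46)) + 31/(-141 + 10)) = 1/((1 - 368) + 31/(-131)) = 1/(-367 + 31*(-1/131)) = 1/(-367 - 31/131) = 1/(-48108/131) = -131/48108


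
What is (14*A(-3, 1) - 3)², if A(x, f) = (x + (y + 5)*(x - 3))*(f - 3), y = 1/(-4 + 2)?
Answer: 700569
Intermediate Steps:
y = -½ (y = 1/(-2) = -½ ≈ -0.50000)
A(x, f) = (-3 + f)*(-27/2 + 11*x/2) (A(x, f) = (x + (-½ + 5)*(x - 3))*(f - 3) = (x + 9*(-3 + x)/2)*(-3 + f) = (x + (-27/2 + 9*x/2))*(-3 + f) = (-27/2 + 11*x/2)*(-3 + f) = (-3 + f)*(-27/2 + 11*x/2))
(14*A(-3, 1) - 3)² = (14*(81/2 - 33/2*(-3) - 27/2*1 + (11/2)*1*(-3)) - 3)² = (14*(81/2 + 99/2 - 27/2 - 33/2) - 3)² = (14*60 - 3)² = (840 - 3)² = 837² = 700569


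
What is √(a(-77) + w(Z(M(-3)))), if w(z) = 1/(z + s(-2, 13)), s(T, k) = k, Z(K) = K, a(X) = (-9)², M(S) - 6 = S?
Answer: √1297/4 ≈ 9.0035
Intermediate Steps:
M(S) = 6 + S
a(X) = 81
w(z) = 1/(13 + z) (w(z) = 1/(z + 13) = 1/(13 + z))
√(a(-77) + w(Z(M(-3)))) = √(81 + 1/(13 + (6 - 3))) = √(81 + 1/(13 + 3)) = √(81 + 1/16) = √(1297/16) = √1297/4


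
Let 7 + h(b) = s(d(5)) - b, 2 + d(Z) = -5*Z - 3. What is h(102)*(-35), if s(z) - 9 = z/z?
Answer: 3465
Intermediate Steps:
d(Z) = -5 - 5*Z (d(Z) = -2 + (-5*Z - 3) = -2 + (-3 - 5*Z) = -5 - 5*Z)
s(z) = 10 (s(z) = 9 + z/z = 9 + 1 = 10)
h(b) = 3 - b (h(b) = -7 + (10 - b) = 3 - b)
h(102)*(-35) = (3 - 1*102)*(-35) = (3 - 102)*(-35) = -99*(-35) = 3465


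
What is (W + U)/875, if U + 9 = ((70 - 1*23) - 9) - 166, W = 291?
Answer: 22/125 ≈ 0.17600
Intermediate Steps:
U = -137 (U = -9 + (((70 - 1*23) - 9) - 166) = -9 + (((70 - 23) - 9) - 166) = -9 + ((47 - 9) - 166) = -9 + (38 - 166) = -9 - 128 = -137)
(W + U)/875 = (291 - 137)/875 = 154*(1/875) = 22/125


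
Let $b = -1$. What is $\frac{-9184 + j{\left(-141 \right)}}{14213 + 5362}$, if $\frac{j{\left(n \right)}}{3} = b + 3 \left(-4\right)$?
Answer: $- \frac{9223}{19575} \approx -0.47116$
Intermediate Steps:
$j{\left(n \right)} = -39$ ($j{\left(n \right)} = 3 \left(-1 + 3 \left(-4\right)\right) = 3 \left(-1 - 12\right) = 3 \left(-13\right) = -39$)
$\frac{-9184 + j{\left(-141 \right)}}{14213 + 5362} = \frac{-9184 - 39}{14213 + 5362} = - \frac{9223}{19575}$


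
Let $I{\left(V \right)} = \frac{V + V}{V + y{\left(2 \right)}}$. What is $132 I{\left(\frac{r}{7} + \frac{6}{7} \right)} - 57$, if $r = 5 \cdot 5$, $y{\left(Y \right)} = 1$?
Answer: $\frac{3009}{19} \approx 158.37$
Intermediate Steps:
$r = 25$
$I{\left(V \right)} = \frac{2 V}{1 + V}$ ($I{\left(V \right)} = \frac{V + V}{V + 1} = \frac{2 V}{1 + V}$)
$132 I{\left(\frac{r}{7} + \frac{6}{7} \right)} - 57 = 132 \frac{2 \left(\frac{25}{7} + \frac{6}{7}\right)}{1 + \left(\frac{25}{7} + \frac{6}{7}\right)} - 57 = 132 \cdot 2 \cdot \frac{31}{7} \frac{1}{1 + \frac{31}{7}} - 57 = 132 \cdot 2 \cdot \frac{31}{7} \frac{1}{\frac{38}{7}} - 57 = 132 \cdot 2 \cdot \frac{31}{7} \cdot \frac{7}{38} - 57 = 132 \cdot \frac{31}{19} - 57 = \frac{4092}{19} - 57 = \frac{3009}{19}$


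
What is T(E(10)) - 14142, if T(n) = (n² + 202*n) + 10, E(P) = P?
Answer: -12012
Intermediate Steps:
T(n) = 10 + n² + 202*n
T(E(10)) - 14142 = (10 + 10² + 202*10) - 14142 = (10 + 100 + 2020) - 14142 = 2130 - 14142 = -12012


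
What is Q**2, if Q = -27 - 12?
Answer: 1521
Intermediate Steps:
Q = -39
Q**2 = (-39)**2 = 1521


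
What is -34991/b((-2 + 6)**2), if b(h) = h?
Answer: -34991/16 ≈ -2186.9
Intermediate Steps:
-34991/b((-2 + 6)**2) = -34991/(-2 + 6)**2 = -34991/(4**2) = -34991/16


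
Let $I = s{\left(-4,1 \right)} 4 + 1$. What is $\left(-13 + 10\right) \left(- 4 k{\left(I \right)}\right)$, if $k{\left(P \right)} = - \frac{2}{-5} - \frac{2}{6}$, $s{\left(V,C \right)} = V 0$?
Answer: $\frac{4}{5} \approx 0.8$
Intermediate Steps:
$s{\left(V,C \right)} = 0$
$I = 1$ ($I = 0 \cdot 4 + 1 = 0 + 1 = 1$)
$k{\left(P \right)} = \frac{1}{15}$ ($k{\left(P \right)} = \left(-2\right) \left(- \frac{1}{5}\right) - \frac{1}{3} = \frac{2}{5} - \frac{1}{3} = \frac{1}{15}$)
$\left(-13 + 10\right) \left(- 4 k{\left(I \right)}\right) = \left(-13 + 10\right) \left(\left(-4\right) \frac{1}{15}\right) = \left(-3\right) \left(- \frac{4}{15}\right) = \frac{4}{5}$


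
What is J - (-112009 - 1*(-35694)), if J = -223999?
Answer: -147684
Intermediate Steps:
J - (-112009 - 1*(-35694)) = -223999 - (-112009 - 1*(-35694)) = -223999 - (-112009 + 35694) = -223999 - 1*(-76315) = -223999 + 76315 = -147684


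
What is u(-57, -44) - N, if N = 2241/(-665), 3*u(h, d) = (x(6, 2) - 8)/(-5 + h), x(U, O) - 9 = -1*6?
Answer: 420151/123690 ≈ 3.3968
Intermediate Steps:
x(U, O) = 3 (x(U, O) = 9 - 1*6 = 9 - 6 = 3)
u(h, d) = -5/(3*(-5 + h)) (u(h, d) = ((3 - 8)/(-5 + h))/3 = (-5/(-5 + h))/3 = -5/(3*(-5 + h)))
N = -2241/665 (N = 2241*(-1/665) = -2241/665 ≈ -3.3699)
u(-57, -44) - N = -5/(-15 + 3*(-57)) - 1*(-2241/665) = -5/(-15 - 171) + 2241/665 = -5/(-186) + 2241/665 = -5*(-1/186) + 2241/665 = 5/186 + 2241/665 = 420151/123690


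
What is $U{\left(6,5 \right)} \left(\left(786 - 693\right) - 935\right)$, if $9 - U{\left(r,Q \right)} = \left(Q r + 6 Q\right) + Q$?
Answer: $47152$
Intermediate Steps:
$U{\left(r,Q \right)} = 9 - 7 Q - Q r$ ($U{\left(r,Q \right)} = 9 - \left(\left(Q r + 6 Q\right) + Q\right) = 9 - \left(\left(6 Q + Q r\right) + Q\right) = 9 - \left(7 Q + Q r\right) = 9 - 7 Q - Q r$)
$U{\left(6,5 \right)} \left(\left(786 - 693\right) - 935\right) = \left(9 - 35 - 5 \cdot 6\right) \left(\left(786 - 693\right) - 935\right) = \left(9 - 35 - 30\right) \left(\left(786 - 693\right) - 935\right) = - 56 \left(93 - 935\right) = \left(-56\right) \left(-842\right) = 47152$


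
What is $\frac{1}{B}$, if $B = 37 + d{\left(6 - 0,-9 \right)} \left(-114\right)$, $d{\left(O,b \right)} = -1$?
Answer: $\frac{1}{151} \approx 0.0066225$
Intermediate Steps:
$B = 151$ ($B = 37 - -114 = 37 + 114 = 151$)
$\frac{1}{B} = \frac{1}{151}$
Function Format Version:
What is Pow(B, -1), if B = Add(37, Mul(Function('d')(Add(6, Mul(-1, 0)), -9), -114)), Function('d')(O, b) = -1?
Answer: Rational(1, 151) ≈ 0.0066225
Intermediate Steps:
B = 151 (B = Add(37, Mul(-1, -114)) = Add(37, 114) = 151)
Pow(B, -1) = Pow(151, -1) = Rational(1, 151)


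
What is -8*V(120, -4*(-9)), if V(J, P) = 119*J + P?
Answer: -114528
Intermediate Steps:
V(J, P) = P + 119*J
-8*V(120, -4*(-9)) = -8*(-4*(-9) + 119*120) = -8*(36 + 14280) = -8*14316 = -114528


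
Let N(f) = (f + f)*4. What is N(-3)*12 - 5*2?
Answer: -298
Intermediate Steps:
N(f) = 8*f (N(f) = (2*f)*4 = 8*f)
N(-3)*12 - 5*2 = (8*(-3))*12 - 5*2 = -24*12 - 10 = -288 - 10 = -298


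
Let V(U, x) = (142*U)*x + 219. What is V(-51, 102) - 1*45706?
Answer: -784171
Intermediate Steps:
V(U, x) = 219 + 142*U*x (V(U, x) = 142*U*x + 219 = 219 + 142*U*x)
V(-51, 102) - 1*45706 = (219 + 142*(-51)*102) - 1*45706 = (219 - 738684) - 45706 = -738465 - 45706 = -784171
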